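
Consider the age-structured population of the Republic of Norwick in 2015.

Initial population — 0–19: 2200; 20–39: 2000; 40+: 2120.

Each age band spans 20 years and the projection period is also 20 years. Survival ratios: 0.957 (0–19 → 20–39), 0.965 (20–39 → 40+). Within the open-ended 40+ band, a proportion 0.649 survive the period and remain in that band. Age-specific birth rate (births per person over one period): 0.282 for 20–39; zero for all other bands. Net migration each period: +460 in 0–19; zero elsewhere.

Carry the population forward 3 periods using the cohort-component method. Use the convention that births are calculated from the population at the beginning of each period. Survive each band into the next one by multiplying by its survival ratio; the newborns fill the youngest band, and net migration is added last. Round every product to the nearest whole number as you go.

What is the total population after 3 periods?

5402

Period 1:
Births: 2000 * 0.282 = 564
20–39: 2200 * 0.957 = 2105
40+: 2000 * 0.965 + 2120 * 0.649 = 1930 + 1376 = 3306
Net migration: 0–19 + 460 → 1024
End of period: [1024, 2105, 3306]
Period 2:
Births: 2105 * 0.282 = 594
20–39: 1024 * 0.957 = 980
40+: 2105 * 0.965 + 3306 * 0.649 = 2031 + 2146 = 4177
Net migration: 0–19 + 460 → 1054
End of period: [1054, 980, 4177]
Period 3:
Births: 980 * 0.282 = 276
20–39: 1054 * 0.957 = 1009
40+: 980 * 0.965 + 4177 * 0.649 = 946 + 2711 = 3657
Net migration: 0–19 + 460 → 736
End of period: [736, 1009, 3657]
Total after period 3: 736 + 1009 + 3657 = 5402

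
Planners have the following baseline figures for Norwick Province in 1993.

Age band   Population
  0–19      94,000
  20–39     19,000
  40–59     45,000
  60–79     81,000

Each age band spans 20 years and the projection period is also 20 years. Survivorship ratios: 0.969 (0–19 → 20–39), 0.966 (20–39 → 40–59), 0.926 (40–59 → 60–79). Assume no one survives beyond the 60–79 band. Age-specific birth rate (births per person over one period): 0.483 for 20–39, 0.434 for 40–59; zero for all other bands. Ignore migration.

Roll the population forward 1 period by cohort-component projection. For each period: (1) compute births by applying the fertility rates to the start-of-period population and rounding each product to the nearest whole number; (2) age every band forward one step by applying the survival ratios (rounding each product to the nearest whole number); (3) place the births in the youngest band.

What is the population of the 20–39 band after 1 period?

91086

After projecting period 1:
Births: 19000 × 0.483 = 9177 ; 45000 × 0.434 = 19530 → 28707
20–39: 94000 × 0.969 = 91086
40–59: 19000 × 0.966 = 18354
60–79: 45000 × 0.926 = 41670
Giving 28707 / 91086 / 18354 / 41670.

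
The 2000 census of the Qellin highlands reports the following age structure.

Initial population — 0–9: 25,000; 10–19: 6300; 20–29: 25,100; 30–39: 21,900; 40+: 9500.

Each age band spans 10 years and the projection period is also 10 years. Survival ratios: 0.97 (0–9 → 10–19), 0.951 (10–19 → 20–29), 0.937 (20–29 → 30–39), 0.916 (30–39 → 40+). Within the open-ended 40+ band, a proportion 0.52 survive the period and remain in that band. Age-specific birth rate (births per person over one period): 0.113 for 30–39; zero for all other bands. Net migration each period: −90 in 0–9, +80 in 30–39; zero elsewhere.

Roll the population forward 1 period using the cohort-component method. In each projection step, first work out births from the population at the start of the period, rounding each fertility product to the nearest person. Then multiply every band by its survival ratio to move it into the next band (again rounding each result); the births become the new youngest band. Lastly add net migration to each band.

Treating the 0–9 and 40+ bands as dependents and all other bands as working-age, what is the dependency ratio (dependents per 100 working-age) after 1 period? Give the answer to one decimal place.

After projecting period 1:
Births: 21900 * 0.113 = 2475
10–19: 25000 * 0.97 = 24250
20–29: 6300 * 0.951 = 5991
30–39: 25100 * 0.937 = 23519
40+: 21900 * 0.916 + 9500 * 0.52 = 20060 + 4940 = 25000
Net migration: 0–9 − 90 → 2385; 30–39 + 80 → 23599
End of period: [2385, 24250, 5991, 23599, 25000]
Dependents (band 0–9 + band 40+) = 2385 + 25000 = 27385; working-age = 53840; ratio = 27385/53840 × 100 = 50.9

50.9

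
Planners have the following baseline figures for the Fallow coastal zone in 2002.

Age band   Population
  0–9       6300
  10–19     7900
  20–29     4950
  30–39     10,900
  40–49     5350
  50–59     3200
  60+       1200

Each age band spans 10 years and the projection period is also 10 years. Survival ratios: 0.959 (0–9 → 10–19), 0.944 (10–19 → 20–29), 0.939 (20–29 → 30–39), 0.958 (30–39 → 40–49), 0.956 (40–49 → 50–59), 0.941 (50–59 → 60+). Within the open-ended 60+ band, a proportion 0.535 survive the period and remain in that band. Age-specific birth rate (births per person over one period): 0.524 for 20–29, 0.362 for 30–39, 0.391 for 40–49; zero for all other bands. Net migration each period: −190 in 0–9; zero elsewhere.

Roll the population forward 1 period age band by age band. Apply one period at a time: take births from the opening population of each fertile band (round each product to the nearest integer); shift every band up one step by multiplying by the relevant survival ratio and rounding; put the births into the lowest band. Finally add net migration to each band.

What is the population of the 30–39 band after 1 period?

Call the groups 1 to 7, youngest first.
After projecting period 1:
Births: 4950 × 0.524 = 2594, 10900 × 0.362 = 3946, 5350 × 0.391 = 2092 → total 8632
Group 2: 6300 × 0.959 = 6042
Group 3: 7900 × 0.944 = 7458
Group 4: 4950 × 0.939 = 4648
Group 5: 10900 × 0.958 = 10442
Group 6: 5350 × 0.956 = 5115
Group 7: 3200 × 0.941 + 1200 × 0.535 = 3011 + 642 = 3653
Net migration: Group 1 − 190 → 8442
Giving 8442 / 6042 / 7458 / 4648 / 10442 / 5115 / 3653.

4648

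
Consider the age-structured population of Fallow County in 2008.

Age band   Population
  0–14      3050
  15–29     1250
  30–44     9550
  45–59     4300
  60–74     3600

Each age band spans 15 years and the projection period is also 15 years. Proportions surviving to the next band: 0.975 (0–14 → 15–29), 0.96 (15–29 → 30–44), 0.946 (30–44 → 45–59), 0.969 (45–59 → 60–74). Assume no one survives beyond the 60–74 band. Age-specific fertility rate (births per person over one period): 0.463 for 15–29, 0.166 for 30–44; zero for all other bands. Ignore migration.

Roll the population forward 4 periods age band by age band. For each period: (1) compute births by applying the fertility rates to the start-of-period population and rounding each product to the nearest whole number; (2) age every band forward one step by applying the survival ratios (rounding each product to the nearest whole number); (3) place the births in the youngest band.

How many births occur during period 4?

1048

Period 1.
Births: 1250 × 0.463 = 579 ; 9550 × 0.166 = 1585 → 2164
15–29: 3050 × 0.975 = 2974
30–44: 1250 × 0.96 = 1200
45–59: 9550 × 0.946 = 9034
60–74: 4300 × 0.969 = 4167
Population now: 0–14=2164, 15–29=2974, 30–44=1200, 45–59=9034, 60–74=4167
Period 2.
Births: 2974 × 0.463 = 1377 ; 1200 × 0.166 = 199 → 1576
15–29: 2164 × 0.975 = 2110
30–44: 2974 × 0.96 = 2855
45–59: 1200 × 0.946 = 1135
60–74: 9034 × 0.969 = 8754
Population now: 0–14=1576, 15–29=2110, 30–44=2855, 45–59=1135, 60–74=8754
Period 3.
Births: 2110 × 0.463 = 977 ; 2855 × 0.166 = 474 → 1451
15–29: 1576 × 0.975 = 1537
30–44: 2110 × 0.96 = 2026
45–59: 2855 × 0.946 = 2701
60–74: 1135 × 0.969 = 1100
Population now: 0–14=1451, 15–29=1537, 30–44=2026, 45–59=2701, 60–74=1100
Period 4.
Births: 1537 × 0.463 = 712 ; 2026 × 0.166 = 336 → 1048
15–29: 1451 × 0.975 = 1415
30–44: 1537 × 0.96 = 1476
45–59: 2026 × 0.946 = 1917
60–74: 2701 × 0.969 = 2617
Population now: 0–14=1048, 15–29=1415, 30–44=1476, 45–59=1917, 60–74=2617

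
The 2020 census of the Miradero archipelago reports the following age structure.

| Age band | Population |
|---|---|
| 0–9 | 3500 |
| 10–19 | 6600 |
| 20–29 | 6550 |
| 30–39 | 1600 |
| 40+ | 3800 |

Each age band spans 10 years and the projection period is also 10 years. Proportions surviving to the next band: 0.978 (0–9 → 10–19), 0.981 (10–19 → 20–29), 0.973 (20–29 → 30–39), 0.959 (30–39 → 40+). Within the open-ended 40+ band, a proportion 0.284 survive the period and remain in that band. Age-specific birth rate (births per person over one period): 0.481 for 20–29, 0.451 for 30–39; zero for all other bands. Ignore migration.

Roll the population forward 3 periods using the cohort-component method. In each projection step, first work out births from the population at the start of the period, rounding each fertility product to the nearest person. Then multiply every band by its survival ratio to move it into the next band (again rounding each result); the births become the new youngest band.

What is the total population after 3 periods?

25284

Period 1:
Births: 6550 × 0.481 = 3151  |  1600 × 0.451 = 722 → total 3873
10–19: 3500 × 0.978 = 3423
20–29: 6600 × 0.981 = 6475
30–39: 6550 × 0.973 = 6373
40+: 1600 × 0.959 + 3800 × 0.284 = 1534 + 1079 = 2613
→ [3873, 3423, 6475, 6373, 2613]
Period 2:
Births: 6475 × 0.481 = 3114  |  6373 × 0.451 = 2874 → total 5988
10–19: 3873 × 0.978 = 3788
20–29: 3423 × 0.981 = 3358
30–39: 6475 × 0.973 = 6300
40+: 6373 × 0.959 + 2613 × 0.284 = 6112 + 742 = 6854
→ [5988, 3788, 3358, 6300, 6854]
Period 3:
Births: 3358 × 0.481 = 1615  |  6300 × 0.451 = 2841 → total 4456
10–19: 5988 × 0.978 = 5856
20–29: 3788 × 0.981 = 3716
30–39: 3358 × 0.973 = 3267
40+: 6300 × 0.959 + 6854 × 0.284 = 6042 + 1947 = 7989
→ [4456, 5856, 3716, 3267, 7989]
Total after period 3: 4456 + 5856 + 3716 + 3267 + 7989 = 25284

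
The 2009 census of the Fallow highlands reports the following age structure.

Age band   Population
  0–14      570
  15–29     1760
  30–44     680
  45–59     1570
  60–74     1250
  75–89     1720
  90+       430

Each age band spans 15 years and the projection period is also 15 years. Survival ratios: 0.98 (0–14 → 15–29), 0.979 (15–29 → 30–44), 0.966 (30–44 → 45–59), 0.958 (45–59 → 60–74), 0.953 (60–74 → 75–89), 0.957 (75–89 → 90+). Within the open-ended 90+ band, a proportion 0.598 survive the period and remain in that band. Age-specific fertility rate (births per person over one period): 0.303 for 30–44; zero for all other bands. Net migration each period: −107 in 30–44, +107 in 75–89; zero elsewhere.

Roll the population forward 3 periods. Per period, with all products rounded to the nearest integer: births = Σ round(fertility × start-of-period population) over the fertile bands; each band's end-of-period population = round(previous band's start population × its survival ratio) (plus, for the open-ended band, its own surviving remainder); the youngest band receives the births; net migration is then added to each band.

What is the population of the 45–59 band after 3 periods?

425

Numbering the bands 1..7 from youngest to oldest:
Period 1.
Births: 680 × 0.303 = 206
Band 2: 570 × 0.98 = 559
Band 3: 1760 × 0.979 = 1723
Band 4: 680 × 0.966 = 657
Band 5: 1570 × 0.958 = 1504
Band 6: 1250 × 0.953 = 1191
Band 7: 1720 × 0.957 + 430 × 0.598 = 1646 + 257 = 1903
Net migration: Band 3 − 107 → 1616; Band 6 + 107 → 1298
Population now: 0–14=206, 15–29=559, 30–44=1616, 45–59=657, 60–74=1504, 75–89=1298, 90+=1903
Period 2.
Births: 1616 × 0.303 = 490
Band 2: 206 × 0.98 = 202
Band 3: 559 × 0.979 = 547
Band 4: 1616 × 0.966 = 1561
Band 5: 657 × 0.958 = 629
Band 6: 1504 × 0.953 = 1433
Band 7: 1298 × 0.957 + 1903 × 0.598 = 1242 + 1138 = 2380
Net migration: Band 3 − 107 → 440; Band 6 + 107 → 1540
Population now: 0–14=490, 15–29=202, 30–44=440, 45–59=1561, 60–74=629, 75–89=1540, 90+=2380
Period 3.
Births: 440 × 0.303 = 133
Band 2: 490 × 0.98 = 480
Band 3: 202 × 0.979 = 198
Band 4: 440 × 0.966 = 425
Band 5: 1561 × 0.958 = 1495
Band 6: 629 × 0.953 = 599
Band 7: 1540 × 0.957 + 2380 × 0.598 = 1474 + 1423 = 2897
Net migration: Band 3 − 107 → 91; Band 6 + 107 → 706
Population now: 0–14=133, 15–29=480, 30–44=91, 45–59=425, 60–74=1495, 75–89=706, 90+=2897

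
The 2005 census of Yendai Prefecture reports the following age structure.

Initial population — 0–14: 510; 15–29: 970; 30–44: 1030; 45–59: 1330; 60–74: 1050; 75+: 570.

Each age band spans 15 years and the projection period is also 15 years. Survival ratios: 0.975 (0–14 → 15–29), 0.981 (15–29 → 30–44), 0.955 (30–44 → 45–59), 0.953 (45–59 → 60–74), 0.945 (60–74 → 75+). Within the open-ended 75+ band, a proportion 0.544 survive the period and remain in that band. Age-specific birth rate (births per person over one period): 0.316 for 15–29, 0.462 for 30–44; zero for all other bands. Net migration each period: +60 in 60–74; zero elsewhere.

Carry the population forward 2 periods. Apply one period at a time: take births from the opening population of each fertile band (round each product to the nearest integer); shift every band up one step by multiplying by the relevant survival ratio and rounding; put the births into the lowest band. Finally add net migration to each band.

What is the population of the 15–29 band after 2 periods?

763

After projecting period 1:
Births: 970 × 0.316 = 307  |  1030 × 0.462 = 476 → 783
15–29: 510 × 0.975 = 497
30–44: 970 × 0.981 = 952
45–59: 1030 × 0.955 = 984
60–74: 1330 × 0.953 = 1267
75+: 1050 × 0.945 + 570 × 0.544 = 992 + 310 = 1302
Net migration: 60–74 + 60 → 1327
→ [783, 497, 952, 984, 1327, 1302]
After projecting period 2:
Births: 497 × 0.316 = 157  |  952 × 0.462 = 440 → 597
15–29: 783 × 0.975 = 763
30–44: 497 × 0.981 = 488
45–59: 952 × 0.955 = 909
60–74: 984 × 0.953 = 938
75+: 1327 × 0.945 + 1302 × 0.544 = 1254 + 708 = 1962
Net migration: 60–74 + 60 → 998
→ [597, 763, 488, 909, 998, 1962]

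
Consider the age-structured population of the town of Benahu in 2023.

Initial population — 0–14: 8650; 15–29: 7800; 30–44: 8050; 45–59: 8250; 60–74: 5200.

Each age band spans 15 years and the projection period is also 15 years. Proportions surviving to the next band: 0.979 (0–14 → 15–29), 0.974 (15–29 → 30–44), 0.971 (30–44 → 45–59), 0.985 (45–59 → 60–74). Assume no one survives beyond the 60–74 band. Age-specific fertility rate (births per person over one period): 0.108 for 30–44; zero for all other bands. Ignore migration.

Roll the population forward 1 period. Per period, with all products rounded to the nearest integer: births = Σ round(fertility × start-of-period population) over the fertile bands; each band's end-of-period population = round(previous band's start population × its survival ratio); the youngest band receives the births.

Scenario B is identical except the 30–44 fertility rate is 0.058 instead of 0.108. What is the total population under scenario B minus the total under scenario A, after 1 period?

Let band 1 be 0–14 through band 5 = 60–74.
Period 1:
Births: 8050 * 0.108 = 869
Band 2: 8650 * 0.979 = 8468
Band 3: 7800 * 0.974 = 7597
Band 4: 8050 * 0.971 = 7817
Band 5: 8250 * 0.985 = 8126
→ [869, 8468, 7597, 7817, 8126]
Scenario A total after 1 period: 32877
Scenario B projection —
Period 1:
Births: 8050 * 0.058 = 467
Band 2: 8650 * 0.979 = 8468
Band 3: 7800 * 0.974 = 7597
Band 4: 8050 * 0.971 = 7817
Band 5: 8250 * 0.985 = 8126
→ [467, 8468, 7597, 7817, 8126]
Scenario B total after 1 period: 32475
Difference B − A = 32475 − 32877 = -402

-402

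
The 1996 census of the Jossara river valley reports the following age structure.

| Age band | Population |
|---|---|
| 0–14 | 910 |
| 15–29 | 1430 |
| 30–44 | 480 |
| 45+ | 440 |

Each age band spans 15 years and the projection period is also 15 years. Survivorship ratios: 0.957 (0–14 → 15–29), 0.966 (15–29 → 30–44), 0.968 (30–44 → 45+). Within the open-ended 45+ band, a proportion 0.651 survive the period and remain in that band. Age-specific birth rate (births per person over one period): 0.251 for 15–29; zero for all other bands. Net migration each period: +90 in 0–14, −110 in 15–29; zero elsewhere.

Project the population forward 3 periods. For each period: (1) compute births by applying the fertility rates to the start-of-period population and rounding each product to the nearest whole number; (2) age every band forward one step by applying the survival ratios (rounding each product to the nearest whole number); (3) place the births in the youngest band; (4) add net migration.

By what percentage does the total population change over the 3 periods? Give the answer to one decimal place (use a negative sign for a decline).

After projecting period 1:
Births: 1430 × 0.251 = 359
15–29: 910 × 0.957 = 871
30–44: 1430 × 0.966 = 1381
45+: 480 × 0.968 + 440 × 0.651 = 465 + 286 = 751
Net migration: 0–14 + 90 → 449; 15–29 − 110 → 761
→ [449, 761, 1381, 751]
After projecting period 2:
Births: 761 × 0.251 = 191
15–29: 449 × 0.957 = 430
30–44: 761 × 0.966 = 735
45+: 1381 × 0.968 + 751 × 0.651 = 1337 + 489 = 1826
Net migration: 0–14 + 90 → 281; 15–29 − 110 → 320
→ [281, 320, 735, 1826]
After projecting period 3:
Births: 320 × 0.251 = 80
15–29: 281 × 0.957 = 269
30–44: 320 × 0.966 = 309
45+: 735 × 0.968 + 1826 × 0.651 = 711 + 1189 = 1900
Net migration: 0–14 + 90 → 170; 15–29 − 110 → 159
→ [170, 159, 309, 1900]
Total: 3260 → 2538; change = -722; percentage change = -22.1%

-22.1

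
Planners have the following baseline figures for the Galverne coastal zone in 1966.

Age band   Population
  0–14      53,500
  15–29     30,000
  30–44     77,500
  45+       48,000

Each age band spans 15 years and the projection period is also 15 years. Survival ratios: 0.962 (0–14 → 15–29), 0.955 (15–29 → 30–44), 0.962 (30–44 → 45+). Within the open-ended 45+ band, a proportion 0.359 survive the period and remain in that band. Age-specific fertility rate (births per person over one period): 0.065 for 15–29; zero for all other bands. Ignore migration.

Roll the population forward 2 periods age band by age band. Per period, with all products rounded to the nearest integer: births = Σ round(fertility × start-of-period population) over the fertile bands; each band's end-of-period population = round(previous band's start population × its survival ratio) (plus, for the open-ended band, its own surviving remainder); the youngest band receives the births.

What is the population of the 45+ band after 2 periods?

[period 1]
Births: 30000 × 0.065 = 1950
15–29: 53500 × 0.962 = 51467
30–44: 30000 × 0.955 = 28650
45+: 77500 × 0.962 + 48000 × 0.359 = 74555 + 17232 = 91787
→ [1950, 51467, 28650, 91787]
[period 2]
Births: 51467 × 0.065 = 3345
15–29: 1950 × 0.962 = 1876
30–44: 51467 × 0.955 = 49151
45+: 28650 × 0.962 + 91787 × 0.359 = 27561 + 32952 = 60513
→ [3345, 1876, 49151, 60513]

60513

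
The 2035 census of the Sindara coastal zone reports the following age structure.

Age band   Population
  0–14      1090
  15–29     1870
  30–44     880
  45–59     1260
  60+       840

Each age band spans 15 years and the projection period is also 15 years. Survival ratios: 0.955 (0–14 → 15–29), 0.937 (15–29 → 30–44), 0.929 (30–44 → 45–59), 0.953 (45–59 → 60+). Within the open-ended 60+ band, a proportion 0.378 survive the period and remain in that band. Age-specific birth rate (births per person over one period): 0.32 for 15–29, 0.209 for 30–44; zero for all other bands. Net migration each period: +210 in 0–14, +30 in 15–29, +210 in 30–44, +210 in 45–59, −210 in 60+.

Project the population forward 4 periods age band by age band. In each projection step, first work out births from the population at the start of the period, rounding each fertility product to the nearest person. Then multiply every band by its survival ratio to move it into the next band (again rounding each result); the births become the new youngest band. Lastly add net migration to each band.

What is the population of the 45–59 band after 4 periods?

(Bands numbered youngest = 1 to oldest = 5.)
— Period 1 —
Births: 1870 × 0.32 = 598, 880 × 0.209 = 184 → 782
Band 2: 1090 × 0.955 = 1041
Band 3: 1870 × 0.937 = 1752
Band 4: 880 × 0.929 = 818
Band 5: 1260 × 0.953 + 840 × 0.378 = 1201 + 318 = 1519
Net migration: Band 1 + 210 → 992; Band 2 + 30 → 1071; Band 3 + 210 → 1962; Band 4 + 210 → 1028; Band 5 − 210 → 1309
Population now: 0–14=992, 15–29=1071, 30–44=1962, 45–59=1028, 60+=1309
— Period 2 —
Births: 1071 × 0.32 = 343, 1962 × 0.209 = 410 → 753
Band 2: 992 × 0.955 = 947
Band 3: 1071 × 0.937 = 1004
Band 4: 1962 × 0.929 = 1823
Band 5: 1028 × 0.953 + 1309 × 0.378 = 980 + 495 = 1475
Net migration: Band 1 + 210 → 963; Band 2 + 30 → 977; Band 3 + 210 → 1214; Band 4 + 210 → 2033; Band 5 − 210 → 1265
Population now: 0–14=963, 15–29=977, 30–44=1214, 45–59=2033, 60+=1265
— Period 3 —
Births: 977 × 0.32 = 313, 1214 × 0.209 = 254 → 567
Band 2: 963 × 0.955 = 920
Band 3: 977 × 0.937 = 915
Band 4: 1214 × 0.929 = 1128
Band 5: 2033 × 0.953 + 1265 × 0.378 = 1937 + 478 = 2415
Net migration: Band 1 + 210 → 777; Band 2 + 30 → 950; Band 3 + 210 → 1125; Band 4 + 210 → 1338; Band 5 − 210 → 2205
Population now: 0–14=777, 15–29=950, 30–44=1125, 45–59=1338, 60+=2205
— Period 4 —
Births: 950 × 0.32 = 304, 1125 × 0.209 = 235 → 539
Band 2: 777 × 0.955 = 742
Band 3: 950 × 0.937 = 890
Band 4: 1125 × 0.929 = 1045
Band 5: 1338 × 0.953 + 2205 × 0.378 = 1275 + 833 = 2108
Net migration: Band 1 + 210 → 749; Band 2 + 30 → 772; Band 3 + 210 → 1100; Band 4 + 210 → 1255; Band 5 − 210 → 1898
Population now: 0–14=749, 15–29=772, 30–44=1100, 45–59=1255, 60+=1898

1255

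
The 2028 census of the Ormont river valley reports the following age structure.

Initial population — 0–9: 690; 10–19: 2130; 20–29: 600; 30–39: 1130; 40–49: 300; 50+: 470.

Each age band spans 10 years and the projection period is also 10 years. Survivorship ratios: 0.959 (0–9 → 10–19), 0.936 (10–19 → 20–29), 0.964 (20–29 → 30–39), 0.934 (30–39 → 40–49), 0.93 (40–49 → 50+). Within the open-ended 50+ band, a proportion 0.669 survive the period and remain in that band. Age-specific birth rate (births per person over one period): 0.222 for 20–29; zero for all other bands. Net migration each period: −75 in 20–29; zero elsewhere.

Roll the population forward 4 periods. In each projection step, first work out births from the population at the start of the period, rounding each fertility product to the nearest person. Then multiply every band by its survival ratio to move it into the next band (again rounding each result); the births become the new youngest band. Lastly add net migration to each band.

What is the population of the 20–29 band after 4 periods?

308

Let group 1 be 0–9 through group 6 = 50+.
Period 1.
Births: 600 × 0.222 = 133
Group 2: 690 × 0.959 = 662
Group 3: 2130 × 0.936 = 1994
Group 4: 600 × 0.964 = 578
Group 5: 1130 × 0.934 = 1055
Group 6: 300 × 0.93 + 470 × 0.669 = 279 + 314 = 593
Net migration: Group 3 − 75 → 1919
Population now: 0–9=133, 10–19=662, 20–29=1919, 30–39=578, 40–49=1055, 50+=593
Period 2.
Births: 1919 × 0.222 = 426
Group 2: 133 × 0.959 = 128
Group 3: 662 × 0.936 = 620
Group 4: 1919 × 0.964 = 1850
Group 5: 578 × 0.934 = 540
Group 6: 1055 × 0.93 + 593 × 0.669 = 981 + 397 = 1378
Net migration: Group 3 − 75 → 545
Population now: 0–9=426, 10–19=128, 20–29=545, 30–39=1850, 40–49=540, 50+=1378
Period 3.
Births: 545 × 0.222 = 121
Group 2: 426 × 0.959 = 409
Group 3: 128 × 0.936 = 120
Group 4: 545 × 0.964 = 525
Group 5: 1850 × 0.934 = 1728
Group 6: 540 × 0.93 + 1378 × 0.669 = 502 + 922 = 1424
Net migration: Group 3 − 75 → 45
Population now: 0–9=121, 10–19=409, 20–29=45, 30–39=525, 40–49=1728, 50+=1424
Period 4.
Births: 45 × 0.222 = 10
Group 2: 121 × 0.959 = 116
Group 3: 409 × 0.936 = 383
Group 4: 45 × 0.964 = 43
Group 5: 525 × 0.934 = 490
Group 6: 1728 × 0.93 + 1424 × 0.669 = 1607 + 953 = 2560
Net migration: Group 3 − 75 → 308
Population now: 0–9=10, 10–19=116, 20–29=308, 30–39=43, 40–49=490, 50+=2560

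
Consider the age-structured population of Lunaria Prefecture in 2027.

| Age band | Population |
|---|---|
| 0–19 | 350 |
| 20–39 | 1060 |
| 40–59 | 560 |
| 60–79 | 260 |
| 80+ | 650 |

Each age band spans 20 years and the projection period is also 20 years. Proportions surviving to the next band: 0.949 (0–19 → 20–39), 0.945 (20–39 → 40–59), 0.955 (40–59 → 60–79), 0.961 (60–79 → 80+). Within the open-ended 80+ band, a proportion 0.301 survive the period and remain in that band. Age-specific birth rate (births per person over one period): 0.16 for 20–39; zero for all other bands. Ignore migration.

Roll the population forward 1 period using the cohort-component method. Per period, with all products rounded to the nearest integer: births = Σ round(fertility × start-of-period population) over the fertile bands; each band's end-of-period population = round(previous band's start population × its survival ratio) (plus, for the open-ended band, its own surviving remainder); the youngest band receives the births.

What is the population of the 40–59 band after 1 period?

[period 1]
Births: 1060 × 0.16 = 170
20–39: 350 × 0.949 = 332
40–59: 1060 × 0.945 = 1002
60–79: 560 × 0.955 = 535
80+: 260 × 0.961 + 650 × 0.301 = 250 + 196 = 446
→ [170, 332, 1002, 535, 446]

1002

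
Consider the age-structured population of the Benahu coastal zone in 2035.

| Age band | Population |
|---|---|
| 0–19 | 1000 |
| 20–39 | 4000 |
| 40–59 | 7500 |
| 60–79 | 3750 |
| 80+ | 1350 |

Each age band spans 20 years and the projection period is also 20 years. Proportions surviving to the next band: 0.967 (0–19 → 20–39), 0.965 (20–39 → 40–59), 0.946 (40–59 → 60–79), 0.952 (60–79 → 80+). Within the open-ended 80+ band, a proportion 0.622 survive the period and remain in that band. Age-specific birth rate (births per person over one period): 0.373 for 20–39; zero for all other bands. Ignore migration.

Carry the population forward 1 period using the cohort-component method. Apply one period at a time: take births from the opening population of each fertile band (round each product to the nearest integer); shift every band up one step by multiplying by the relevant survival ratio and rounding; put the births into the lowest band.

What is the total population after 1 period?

Numbering the groups 1..5 from youngest to oldest:
After projecting period 1:
Births: 4000 × 0.373 = 1492
Group 2: 1000 × 0.967 = 967
Group 3: 4000 × 0.965 = 3860
Group 4: 7500 × 0.946 = 7095
Group 5: 3750 × 0.952 + 1350 × 0.622 = 3570 + 840 = 4410
End of period: [1492, 967, 3860, 7095, 4410]
Total after period 1: 1492 + 967 + 3860 + 7095 + 4410 = 17824

17824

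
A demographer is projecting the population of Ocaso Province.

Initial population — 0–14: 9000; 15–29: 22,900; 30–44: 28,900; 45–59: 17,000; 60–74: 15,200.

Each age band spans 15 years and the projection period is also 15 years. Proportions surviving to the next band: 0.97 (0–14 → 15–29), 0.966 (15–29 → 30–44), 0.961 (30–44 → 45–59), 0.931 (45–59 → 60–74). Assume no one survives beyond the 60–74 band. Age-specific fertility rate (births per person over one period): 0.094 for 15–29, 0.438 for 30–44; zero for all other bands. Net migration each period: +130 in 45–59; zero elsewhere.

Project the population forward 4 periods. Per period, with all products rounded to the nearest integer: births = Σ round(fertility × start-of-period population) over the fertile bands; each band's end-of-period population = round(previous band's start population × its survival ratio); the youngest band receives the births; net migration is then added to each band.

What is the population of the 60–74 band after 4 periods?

Call the groups 1 to 5, youngest first.
— Period 1 —
Births: 22900 × 0.094 = 2153, 28900 × 0.438 = 12658 — total 14811
Group 2: 9000 × 0.97 = 8730
Group 3: 22900 × 0.966 = 22121
Group 4: 28900 × 0.961 = 27773
Group 5: 17000 × 0.931 = 15827
Net migration: Group 4 + 130 → 27903
Population now: 0–14=14811, 15–29=8730, 30–44=22121, 45–59=27903, 60–74=15827
— Period 2 —
Births: 8730 × 0.094 = 821, 22121 × 0.438 = 9689 — total 10510
Group 2: 14811 × 0.97 = 14367
Group 3: 8730 × 0.966 = 8433
Group 4: 22121 × 0.961 = 21258
Group 5: 27903 × 0.931 = 25978
Net migration: Group 4 + 130 → 21388
Population now: 0–14=10510, 15–29=14367, 30–44=8433, 45–59=21388, 60–74=25978
— Period 3 —
Births: 14367 × 0.094 = 1350, 8433 × 0.438 = 3694 — total 5044
Group 2: 10510 × 0.97 = 10195
Group 3: 14367 × 0.966 = 13879
Group 4: 8433 × 0.961 = 8104
Group 5: 21388 × 0.931 = 19912
Net migration: Group 4 + 130 → 8234
Population now: 0–14=5044, 15–29=10195, 30–44=13879, 45–59=8234, 60–74=19912
— Period 4 —
Births: 10195 × 0.094 = 958, 13879 × 0.438 = 6079 — total 7037
Group 2: 5044 × 0.97 = 4893
Group 3: 10195 × 0.966 = 9848
Group 4: 13879 × 0.961 = 13338
Group 5: 8234 × 0.931 = 7666
Net migration: Group 4 + 130 → 13468
Population now: 0–14=7037, 15–29=4893, 30–44=9848, 45–59=13468, 60–74=7666

7666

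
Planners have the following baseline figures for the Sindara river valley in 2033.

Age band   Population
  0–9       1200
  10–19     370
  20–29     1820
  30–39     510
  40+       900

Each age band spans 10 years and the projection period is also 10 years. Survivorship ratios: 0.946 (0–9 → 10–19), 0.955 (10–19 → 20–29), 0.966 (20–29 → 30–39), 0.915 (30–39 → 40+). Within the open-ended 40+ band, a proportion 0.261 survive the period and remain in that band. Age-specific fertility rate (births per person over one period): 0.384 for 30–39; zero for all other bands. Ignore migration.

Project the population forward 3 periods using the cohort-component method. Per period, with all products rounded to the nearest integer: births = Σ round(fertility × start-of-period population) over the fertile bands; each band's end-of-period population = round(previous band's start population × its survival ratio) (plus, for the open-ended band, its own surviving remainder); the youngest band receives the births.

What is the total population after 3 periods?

Numbering the bands 1..5 from youngest to oldest:
After projecting period 1:
Births: 510 * 0.384 = 196
Band 2: 1200 * 0.946 = 1135
Band 3: 370 * 0.955 = 353
Band 4: 1820 * 0.966 = 1758
Band 5: 510 * 0.915 + 900 * 0.261 = 467 + 235 = 702
Giving 196 / 1135 / 353 / 1758 / 702.
After projecting period 2:
Births: 1758 * 0.384 = 675
Band 2: 196 * 0.946 = 185
Band 3: 1135 * 0.955 = 1084
Band 4: 353 * 0.966 = 341
Band 5: 1758 * 0.915 + 702 * 0.261 = 1609 + 183 = 1792
Giving 675 / 185 / 1084 / 341 / 1792.
After projecting period 3:
Births: 341 * 0.384 = 131
Band 2: 675 * 0.946 = 639
Band 3: 185 * 0.955 = 177
Band 4: 1084 * 0.966 = 1047
Band 5: 341 * 0.915 + 1792 * 0.261 = 312 + 468 = 780
Giving 131 / 639 / 177 / 1047 / 780.
Total after period 3: 131 + 639 + 177 + 1047 + 780 = 2774

2774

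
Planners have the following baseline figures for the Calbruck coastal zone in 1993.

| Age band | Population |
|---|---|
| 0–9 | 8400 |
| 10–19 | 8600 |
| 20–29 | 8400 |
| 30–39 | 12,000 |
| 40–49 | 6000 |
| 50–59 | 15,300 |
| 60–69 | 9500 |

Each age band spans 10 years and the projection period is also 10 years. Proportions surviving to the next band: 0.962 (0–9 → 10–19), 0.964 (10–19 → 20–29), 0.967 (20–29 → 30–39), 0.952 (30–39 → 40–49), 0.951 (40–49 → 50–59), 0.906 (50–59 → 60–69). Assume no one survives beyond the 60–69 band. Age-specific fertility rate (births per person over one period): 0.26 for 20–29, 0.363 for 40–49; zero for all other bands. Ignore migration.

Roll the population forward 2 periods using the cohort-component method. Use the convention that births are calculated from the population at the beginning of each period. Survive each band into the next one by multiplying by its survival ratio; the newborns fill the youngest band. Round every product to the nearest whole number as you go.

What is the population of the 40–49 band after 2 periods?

7733

Let group 1 be 0–9 through group 7 = 60–69.
[period 1]
Births: 8400 × 0.26 = 2184 ; 6000 × 0.363 = 2178 → 4362
Group 2: 8400 × 0.962 = 8081
Group 3: 8600 × 0.964 = 8290
Group 4: 8400 × 0.967 = 8123
Group 5: 12000 × 0.952 = 11424
Group 6: 6000 × 0.951 = 5706
Group 7: 15300 × 0.906 = 13862
Population now: 0–9=4362, 10–19=8081, 20–29=8290, 30–39=8123, 40–49=11424, 50–59=5706, 60–69=13862
[period 2]
Births: 8290 × 0.26 = 2155 ; 11424 × 0.363 = 4147 → 6302
Group 2: 4362 × 0.962 = 4196
Group 3: 8081 × 0.964 = 7790
Group 4: 8290 × 0.967 = 8016
Group 5: 8123 × 0.952 = 7733
Group 6: 11424 × 0.951 = 10864
Group 7: 5706 × 0.906 = 5170
Population now: 0–9=6302, 10–19=4196, 20–29=7790, 30–39=8016, 40–49=7733, 50–59=10864, 60–69=5170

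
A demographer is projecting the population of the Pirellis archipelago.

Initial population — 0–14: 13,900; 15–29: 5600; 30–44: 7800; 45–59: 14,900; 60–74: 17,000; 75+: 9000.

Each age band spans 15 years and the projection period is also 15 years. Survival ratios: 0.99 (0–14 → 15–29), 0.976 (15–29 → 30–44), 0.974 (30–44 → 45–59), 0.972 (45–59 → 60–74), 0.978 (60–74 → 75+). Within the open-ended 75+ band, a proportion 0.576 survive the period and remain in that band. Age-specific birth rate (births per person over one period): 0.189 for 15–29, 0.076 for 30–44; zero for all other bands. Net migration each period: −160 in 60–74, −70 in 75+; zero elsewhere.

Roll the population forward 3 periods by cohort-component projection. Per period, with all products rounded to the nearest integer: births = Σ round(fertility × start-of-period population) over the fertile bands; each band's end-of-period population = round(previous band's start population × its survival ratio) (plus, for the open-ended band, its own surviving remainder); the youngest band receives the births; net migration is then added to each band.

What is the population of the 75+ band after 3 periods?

22236

[period 1]
Births: 5600 * 0.189 = 1058  |  7800 * 0.076 = 593 → total 1651
15–29: 13900 * 0.99 = 13761
30–44: 5600 * 0.976 = 5466
45–59: 7800 * 0.974 = 7597
60–74: 14900 * 0.972 = 14483
75+: 17000 * 0.978 + 9000 * 0.576 = 16626 + 5184 = 21810
Net migration: 60–74 − 160 → 14323; 75+ − 70 → 21740
Giving 1651 / 13761 / 5466 / 7597 / 14323 / 21740.
[period 2]
Births: 13761 * 0.189 = 2601  |  5466 * 0.076 = 415 → total 3016
15–29: 1651 * 0.99 = 1634
30–44: 13761 * 0.976 = 13431
45–59: 5466 * 0.974 = 5324
60–74: 7597 * 0.972 = 7384
75+: 14323 * 0.978 + 21740 * 0.576 = 14008 + 12522 = 26530
Net migration: 60–74 − 160 → 7224; 75+ − 70 → 26460
Giving 3016 / 1634 / 13431 / 5324 / 7224 / 26460.
[period 3]
Births: 1634 * 0.189 = 309  |  13431 * 0.076 = 1021 → total 1330
15–29: 3016 * 0.99 = 2986
30–44: 1634 * 0.976 = 1595
45–59: 13431 * 0.974 = 13082
60–74: 5324 * 0.972 = 5175
75+: 7224 * 0.978 + 26460 * 0.576 = 7065 + 15241 = 22306
Net migration: 60–74 − 160 → 5015; 75+ − 70 → 22236
Giving 1330 / 2986 / 1595 / 13082 / 5015 / 22236.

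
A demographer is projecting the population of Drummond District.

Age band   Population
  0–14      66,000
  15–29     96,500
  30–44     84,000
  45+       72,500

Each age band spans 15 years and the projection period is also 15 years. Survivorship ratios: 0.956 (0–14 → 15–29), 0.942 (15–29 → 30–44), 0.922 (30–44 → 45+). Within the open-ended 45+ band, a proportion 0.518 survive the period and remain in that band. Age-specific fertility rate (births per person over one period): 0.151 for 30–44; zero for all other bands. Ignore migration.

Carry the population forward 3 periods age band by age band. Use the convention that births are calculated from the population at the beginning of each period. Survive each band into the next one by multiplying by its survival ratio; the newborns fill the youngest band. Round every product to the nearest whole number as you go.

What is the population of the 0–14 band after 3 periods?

8975

After projecting period 1:
Births: 84000 × 0.151 = 12684
15–29: 66000 × 0.956 = 63096
30–44: 96500 × 0.942 = 90903
45+: 84000 × 0.922 + 72500 × 0.518 = 77448 + 37555 = 115003
Population now: 0–14=12684, 15–29=63096, 30–44=90903, 45+=115003
After projecting period 2:
Births: 90903 × 0.151 = 13726
15–29: 12684 × 0.956 = 12126
30–44: 63096 × 0.942 = 59436
45+: 90903 × 0.922 + 115003 × 0.518 = 83813 + 59572 = 143385
Population now: 0–14=13726, 15–29=12126, 30–44=59436, 45+=143385
After projecting period 3:
Births: 59436 × 0.151 = 8975
15–29: 13726 × 0.956 = 13122
30–44: 12126 × 0.942 = 11423
45+: 59436 × 0.922 + 143385 × 0.518 = 54800 + 74273 = 129073
Population now: 0–14=8975, 15–29=13122, 30–44=11423, 45+=129073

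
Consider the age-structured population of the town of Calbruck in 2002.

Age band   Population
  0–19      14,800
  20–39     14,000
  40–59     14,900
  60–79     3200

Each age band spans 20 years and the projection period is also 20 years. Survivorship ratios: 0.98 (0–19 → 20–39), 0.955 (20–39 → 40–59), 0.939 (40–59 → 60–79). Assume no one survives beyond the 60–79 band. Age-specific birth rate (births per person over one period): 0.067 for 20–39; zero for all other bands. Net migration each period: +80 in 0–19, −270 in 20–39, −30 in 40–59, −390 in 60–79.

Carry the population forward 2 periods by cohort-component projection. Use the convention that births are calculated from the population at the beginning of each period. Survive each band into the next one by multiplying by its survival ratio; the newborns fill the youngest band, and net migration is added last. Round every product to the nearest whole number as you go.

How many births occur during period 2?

954

Call the groups 1 to 4, youngest first.
Period 1:
Births: 14000 × 0.067 = 938
Group 2: 14800 × 0.98 = 14504
Group 3: 14000 × 0.955 = 13370
Group 4: 14900 × 0.939 = 13991
Net migration: Group 1 + 80 → 1018; Group 2 − 270 → 14234; Group 3 − 30 → 13340; Group 4 − 390 → 13601
Population now: 0–19=1018, 20–39=14234, 40–59=13340, 60–79=13601
Period 2:
Births: 14234 × 0.067 = 954
Group 2: 1018 × 0.98 = 998
Group 3: 14234 × 0.955 = 13593
Group 4: 13340 × 0.939 = 12526
Net migration: Group 1 + 80 → 1034; Group 2 − 270 → 728; Group 3 − 30 → 13563; Group 4 − 390 → 12136
Population now: 0–19=1034, 20–39=728, 40–59=13563, 60–79=12136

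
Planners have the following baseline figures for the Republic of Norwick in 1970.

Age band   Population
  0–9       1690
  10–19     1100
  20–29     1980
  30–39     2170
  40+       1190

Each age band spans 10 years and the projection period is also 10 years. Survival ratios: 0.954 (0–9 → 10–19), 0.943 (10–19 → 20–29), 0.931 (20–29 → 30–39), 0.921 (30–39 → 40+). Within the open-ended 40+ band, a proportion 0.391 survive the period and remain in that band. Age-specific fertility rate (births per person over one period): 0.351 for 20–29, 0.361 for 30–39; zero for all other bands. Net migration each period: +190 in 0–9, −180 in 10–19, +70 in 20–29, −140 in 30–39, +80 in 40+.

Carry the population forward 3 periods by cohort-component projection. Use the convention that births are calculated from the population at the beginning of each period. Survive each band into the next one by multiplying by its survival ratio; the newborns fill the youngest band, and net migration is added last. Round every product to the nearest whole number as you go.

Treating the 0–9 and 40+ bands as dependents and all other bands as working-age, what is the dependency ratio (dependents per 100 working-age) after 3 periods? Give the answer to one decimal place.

83.1

— Period 1 —
Births: 1980 × 0.351 = 695 ; 2170 × 0.361 = 783 — total 1478
10–19: 1690 × 0.954 = 1612
20–29: 1100 × 0.943 = 1037
30–39: 1980 × 0.931 = 1843
40+: 2170 × 0.921 + 1190 × 0.391 = 1999 + 465 = 2464
Net migration: 0–9 + 190 → 1668; 10–19 − 180 → 1432; 20–29 + 70 → 1107; 30–39 − 140 → 1703; 40+ + 80 → 2544
→ [1668, 1432, 1107, 1703, 2544]
— Period 2 —
Births: 1107 × 0.351 = 389 ; 1703 × 0.361 = 615 — total 1004
10–19: 1668 × 0.954 = 1591
20–29: 1432 × 0.943 = 1350
30–39: 1107 × 0.931 = 1031
40+: 1703 × 0.921 + 2544 × 0.391 = 1568 + 995 = 2563
Net migration: 0–9 + 190 → 1194; 10–19 − 180 → 1411; 20–29 + 70 → 1420; 30–39 − 140 → 891; 40+ + 80 → 2643
→ [1194, 1411, 1420, 891, 2643]
— Period 3 —
Births: 1420 × 0.351 = 498 ; 891 × 0.361 = 322 — total 820
10–19: 1194 × 0.954 = 1139
20–29: 1411 × 0.943 = 1331
30–39: 1420 × 0.931 = 1322
40+: 891 × 0.921 + 2643 × 0.391 = 821 + 1033 = 1854
Net migration: 0–9 + 190 → 1010; 10–19 − 180 → 959; 20–29 + 70 → 1401; 30–39 − 140 → 1182; 40+ + 80 → 1934
→ [1010, 959, 1401, 1182, 1934]
Dependents (band 0–9 + band 40+) = 1010 + 1934 = 2944; working-age = 3542; ratio = 2944/3542 × 100 = 83.1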